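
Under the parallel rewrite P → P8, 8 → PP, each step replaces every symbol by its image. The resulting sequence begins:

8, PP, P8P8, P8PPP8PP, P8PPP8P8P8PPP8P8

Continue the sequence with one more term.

Applying the rule to each of the 16 symbols of P8PPP8P8P8PPP8P8 gives the pieces P8 PP P8 P8 P8 PP P8 PP P8 PP P8 P8 P8 PP P8 PP, which concatenate to the answer.

P8PPP8P8P8PPP8PPP8PPP8P8P8PPP8PP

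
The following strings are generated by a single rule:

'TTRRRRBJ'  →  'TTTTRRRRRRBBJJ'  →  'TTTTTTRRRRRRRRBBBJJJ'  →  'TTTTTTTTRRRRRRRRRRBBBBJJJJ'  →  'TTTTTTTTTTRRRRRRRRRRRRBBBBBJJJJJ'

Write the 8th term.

Each string has the form T^{2n} R^{2n+2} B^{n} J^{n} (n = 1, 2, …).
For term 8, n = 8, so the run lengths are 16, 18, 8, 8.

TTTTTTTTTTTTTTTTRRRRRRRRRRRRRRRRRRBBBBBBBBJJJJJJJJ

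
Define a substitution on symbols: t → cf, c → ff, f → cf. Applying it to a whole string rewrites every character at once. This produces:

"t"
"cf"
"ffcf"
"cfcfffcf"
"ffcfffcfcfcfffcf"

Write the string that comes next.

φ(ffcfffcfcfcfffcf) expands symbol-by-symbol to cf cf ff cf cf cf ff cf ff cf ff cf cf cf ff cf; joining the 16 pieces gives the next term.

cfcfffcfcfcfffcfffcfffcfcfcfffcf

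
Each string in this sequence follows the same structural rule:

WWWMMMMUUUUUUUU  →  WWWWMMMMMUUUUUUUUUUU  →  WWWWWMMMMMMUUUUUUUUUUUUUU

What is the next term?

The n-th term is n+1 W's then n+2 M's then 3n+2 U's, where the shown terms are n = 2, 3, 4.
At n = 5 the blocks have lengths 6, 7, 17.

WWWWWWMMMMMMMUUUUUUUUUUUUUUUUU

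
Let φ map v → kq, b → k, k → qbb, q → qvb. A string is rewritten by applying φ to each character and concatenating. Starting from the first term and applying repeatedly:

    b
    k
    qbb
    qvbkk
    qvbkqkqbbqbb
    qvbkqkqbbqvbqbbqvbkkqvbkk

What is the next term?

qvbkqkqbbqvbqbbqvbkkqvbkqkqvbkkqvbkqkqbbqbbqvbkqkqbbqbb

Applying the rule to each of the 25 symbols of qvbkqkqbbqvbqbbqvbkkqvbkk gives the pieces qvb kq k qbb qvb qbb qvb k k qvb kq k qvb k k qvb kq k qbb qbb qvb kq k qbb qbb, which concatenate to the answer.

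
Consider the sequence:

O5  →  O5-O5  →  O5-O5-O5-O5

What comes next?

O5-O5-O5-O5-O5-O5-O5-O5

Each string is two copies of the previous one joined by '-'.
So the next term is two copies of O5-O5-O5-O5 with '-' between the halves.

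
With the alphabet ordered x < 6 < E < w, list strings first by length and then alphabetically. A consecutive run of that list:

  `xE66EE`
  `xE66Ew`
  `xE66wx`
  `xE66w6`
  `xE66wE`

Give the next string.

xE66ww

Find the rightmost character of xE66wE below w, bump it to the next letter, and reset everything to its right to x.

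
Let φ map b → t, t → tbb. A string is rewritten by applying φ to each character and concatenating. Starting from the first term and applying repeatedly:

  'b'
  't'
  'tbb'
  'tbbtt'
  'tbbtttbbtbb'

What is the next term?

Rewriting each symbol of tbbtttbbtbb: t→tbb, b→t, b→t, t→tbb, t→tbb, t→tbb, b→t, b→t, t→tbb, b→t, b→t, which concatenates to tbb t t tbb tbb tbb t t tbb t t.

tbbtttbbtbbtbbtttbbtt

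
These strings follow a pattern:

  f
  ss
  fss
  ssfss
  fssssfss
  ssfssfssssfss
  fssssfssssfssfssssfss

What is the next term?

ssfssfssssfssfssssfssssfssfssssfss

This is a Fibonacci-style word recurrence s(k) = s(k−2)·s(k−1): e.g. f·ss = fss.
Continuing: ssfssfssssfss · fssssfssssfssfssssfss gives term 8.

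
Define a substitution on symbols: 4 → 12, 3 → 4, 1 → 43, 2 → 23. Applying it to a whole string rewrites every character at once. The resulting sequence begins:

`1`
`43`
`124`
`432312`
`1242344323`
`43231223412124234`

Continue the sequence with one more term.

124234432323412432343231223412

φ(43231223412124234) expands symbol-by-symbol to 12 4 23 4 43 23 23 4 12 43 23 43 23 12 23 4 12; joining the 17 pieces gives the next term.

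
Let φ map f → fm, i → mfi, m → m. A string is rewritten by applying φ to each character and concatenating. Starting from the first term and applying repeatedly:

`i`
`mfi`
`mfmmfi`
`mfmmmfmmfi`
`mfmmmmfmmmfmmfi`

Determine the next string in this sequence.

Rewriting the 15 symbols of mfmmmmfmmmfmmfi one by one yields m fm m m m m fm m m m fm m m fm mfi; concatenated:

mfmmmmmfmmmmfmmmfmmfi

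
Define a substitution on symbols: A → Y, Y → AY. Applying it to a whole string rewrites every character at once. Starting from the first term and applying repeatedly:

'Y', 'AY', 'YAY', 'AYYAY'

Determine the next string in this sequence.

Apply φ to AYYAY symbol by symbol: A→Y, Y→AY, Y→AY, A→Y, Y→AY; joined: Y AY AY Y AY.

YAYAYYAY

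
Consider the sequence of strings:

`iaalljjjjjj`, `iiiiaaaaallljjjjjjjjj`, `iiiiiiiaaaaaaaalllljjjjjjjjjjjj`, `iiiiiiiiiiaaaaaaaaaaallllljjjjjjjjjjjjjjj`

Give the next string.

The n-th term is 3n-2 i's then 3n-1 a's then n+1 l's then 3n+3 j's (n = 1, 2, …).
At n = 5 the blocks have lengths 13, 14, 6, 18.

iiiiiiiiiiiiiaaaaaaaaaaaaaalllllljjjjjjjjjjjjjjjjjj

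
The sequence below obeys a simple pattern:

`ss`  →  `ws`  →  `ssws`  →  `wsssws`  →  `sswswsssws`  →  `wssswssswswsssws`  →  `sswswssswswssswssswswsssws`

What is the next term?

wssswssswswssswssswswssswswssswssswswsssws

Each term (from the third on) is the two preceding terms concatenated in order: term 3 = ss·ws = ssws.
The next term joins wssswssswswsssws and sswswssswswssswssswswsssws.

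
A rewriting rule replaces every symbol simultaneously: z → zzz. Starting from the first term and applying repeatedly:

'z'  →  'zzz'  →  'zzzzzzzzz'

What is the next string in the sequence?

Rewriting each symbol of zzzzzzzzz: z→zzz, z→zzz, z→zzz, z→zzz, z→zzz, z→zzz, z→zzz, z→zzz, z→zzz, which concatenates to zzz zzz zzz zzz zzz zzz zzz zzz zzz.

zzzzzzzzzzzzzzzzzzzzzzzzzzz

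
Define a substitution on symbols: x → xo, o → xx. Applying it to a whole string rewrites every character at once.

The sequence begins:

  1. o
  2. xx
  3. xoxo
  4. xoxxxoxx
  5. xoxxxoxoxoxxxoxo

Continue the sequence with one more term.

Replace each of the 16 characters of xoxxxoxoxoxxxoxo in place — xo xx xo xo xo xx xo xx xo xx xo xo xo xx xo xx — and concatenate.

xoxxxoxoxoxxxoxxxoxxxoxoxoxxxoxx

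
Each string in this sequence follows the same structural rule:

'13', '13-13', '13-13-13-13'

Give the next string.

Every step duplicates the string with '-' between the halves.
Doubling 13-13-13-13 with '-' between the halves:

13-13-13-13-13-13-13-13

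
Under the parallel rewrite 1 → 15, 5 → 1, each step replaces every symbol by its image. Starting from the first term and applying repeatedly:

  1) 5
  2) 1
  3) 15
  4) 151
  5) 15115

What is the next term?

Rewriting each symbol of 15115: 1→15, 5→1, 1→15, 1→15, 5→1, which concatenates to 15 1 15 15 1.

15115151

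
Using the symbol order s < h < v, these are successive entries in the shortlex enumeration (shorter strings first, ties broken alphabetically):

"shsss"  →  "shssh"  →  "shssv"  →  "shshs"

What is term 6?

Stepping forward 2 times from shshs: shshs → shshh, then the target.

shshv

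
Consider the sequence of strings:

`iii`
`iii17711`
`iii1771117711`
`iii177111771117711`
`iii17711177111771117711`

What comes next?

iii1771117711177111771117711

Every step adds 17711 to the end: s(k+1) = s(k)·17711.
So the next term is iii17711177111771117711·17711.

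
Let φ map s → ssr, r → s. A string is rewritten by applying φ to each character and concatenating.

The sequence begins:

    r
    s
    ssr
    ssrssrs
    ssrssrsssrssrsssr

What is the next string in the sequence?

Applying the rule to each of the 17 symbols of ssrssrsssrssrsssr gives the pieces ssr ssr s ssr ssr s ssr ssr ssr s ssr ssr s ssr ssr ssr s, which concatenate to the answer.

ssrssrsssrssrsssrssrssrsssrssrsssrssrssrs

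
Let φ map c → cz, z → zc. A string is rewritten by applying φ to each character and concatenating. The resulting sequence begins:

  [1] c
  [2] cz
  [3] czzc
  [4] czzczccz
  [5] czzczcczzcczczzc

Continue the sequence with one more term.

Replace each of the 16 characters of czzczcczzcczczzc in place — cz zc zc cz zc cz cz zc zc cz cz zc cz zc zc cz — and concatenate.

czzczcczzcczczzczcczczzcczzczccz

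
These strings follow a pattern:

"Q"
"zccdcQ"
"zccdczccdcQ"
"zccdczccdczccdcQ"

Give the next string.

Each term is the previous one with zccdc prepended.
Applying this once more to zccdczccdczccdcQ:

zccdczccdczccdczccdcQ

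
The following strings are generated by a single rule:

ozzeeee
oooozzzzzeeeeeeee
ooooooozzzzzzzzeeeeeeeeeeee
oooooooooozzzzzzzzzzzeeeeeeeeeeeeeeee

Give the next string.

Term n consists of 3n-2 o's, followed by 3n-1 z's, followed by 4n e's (n = 1, 2, …).
At n = 5 the blocks have lengths 13, 14, 20.

ooooooooooooozzzzzzzzzzzzzzeeeeeeeeeeeeeeeeeeee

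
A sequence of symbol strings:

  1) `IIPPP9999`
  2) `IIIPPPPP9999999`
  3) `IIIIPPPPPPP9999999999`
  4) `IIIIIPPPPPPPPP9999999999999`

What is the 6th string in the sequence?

Each string has the form I^{n+1} P^{2n+1} 9^{3n+1} (n = 1, 2, …).
For term 6, n = 6, so the run lengths are 7, 13, 19.

IIIIIIIPPPPPPPPPPPPP9999999999999999999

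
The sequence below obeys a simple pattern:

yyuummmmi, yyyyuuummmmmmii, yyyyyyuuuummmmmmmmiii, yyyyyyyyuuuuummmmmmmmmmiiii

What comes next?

yyyyyyyyyyuuuuuummmmmmmmmmmmiiiii

Reading off run lengths: y runs 2, 4, 6, 8; u runs 2, 3, 4, 5; m runs 4, 6, 8, 10; i runs 1, 2, 3, 4 — each is linear in n (n = 1, 2, …).
For the next term, n = 5, so the run lengths are 10, 6, 12, 5.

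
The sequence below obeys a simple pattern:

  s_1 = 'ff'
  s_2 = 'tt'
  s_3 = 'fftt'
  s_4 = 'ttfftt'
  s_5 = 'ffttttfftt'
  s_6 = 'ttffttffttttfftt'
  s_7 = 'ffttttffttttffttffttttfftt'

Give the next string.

This is a Fibonacci-style word recurrence s(k) = s(k−2)·s(k−1): e.g. ff·tt = fftt.
So term 8 is ttffttffttttfftt·ffttttffttttffttffttttfftt.

ttffttffttttffttffttttffttttffttffttttfftt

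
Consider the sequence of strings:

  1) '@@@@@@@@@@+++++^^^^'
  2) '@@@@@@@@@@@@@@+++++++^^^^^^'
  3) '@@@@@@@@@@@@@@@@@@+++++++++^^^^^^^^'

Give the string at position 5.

Reading off run lengths: @ runs 10, 14, 18; + runs 5, 7, 9; ^ runs 4, 6, 8 — each is linear in n, where the shown terms are n = 2, 3, 4.
For term 5, n = 6, so the run lengths are 26, 13, 12.

@@@@@@@@@@@@@@@@@@@@@@@@@@+++++++++++++^^^^^^^^^^^^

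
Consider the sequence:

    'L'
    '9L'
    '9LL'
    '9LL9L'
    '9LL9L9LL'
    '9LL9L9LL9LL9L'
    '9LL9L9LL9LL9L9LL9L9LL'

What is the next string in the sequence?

Each term (from the third on) is the previous term followed by the one before it: term 3 = 9L·L = 9LL.
So term 8 is 9LL9L9LL9LL9L9LL9L9LL·9LL9L9LL9LL9L.

9LL9L9LL9LL9L9LL9L9LL9LL9L9LL9LL9L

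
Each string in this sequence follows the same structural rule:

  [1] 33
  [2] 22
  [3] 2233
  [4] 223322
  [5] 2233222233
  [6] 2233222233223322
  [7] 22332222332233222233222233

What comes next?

This is a Fibonacci-style word recurrence s(k) = s(k−1)·s(k−2): e.g. 22·33 = 2233.
So term 8 is 22332222332233222233222233·2233222233223322.

223322223322332222332222332233222233223322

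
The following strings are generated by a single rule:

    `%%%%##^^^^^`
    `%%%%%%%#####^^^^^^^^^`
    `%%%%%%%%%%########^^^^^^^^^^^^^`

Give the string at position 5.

%%%%%%%%%%%%%%%%##############^^^^^^^^^^^^^^^^^^^^^

Each string has the form %^{3n+1} #^{3n-1} ^^{4n+1} (n = 1, 2, …).
Setting n = 5 gives 16, 14, 21 characters in each block.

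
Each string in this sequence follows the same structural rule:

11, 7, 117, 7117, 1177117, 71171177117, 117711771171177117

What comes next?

This is a Fibonacci-style word recurrence s(k) = s(k−2)·s(k−1): e.g. 11·7 = 117.
Continuing: 71171177117 · 117711771171177117 gives term 8.

71171177117117711771171177117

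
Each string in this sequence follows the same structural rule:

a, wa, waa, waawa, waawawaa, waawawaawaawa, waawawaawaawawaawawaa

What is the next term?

waawawaawaawawaawawaawaawawaawaawa

This is a Fibonacci-style word recurrence s(k) = s(k−1)·s(k−2): e.g. wa·a = waa.
The next term joins waawawaawaawawaawawaa and waawawaawaawa.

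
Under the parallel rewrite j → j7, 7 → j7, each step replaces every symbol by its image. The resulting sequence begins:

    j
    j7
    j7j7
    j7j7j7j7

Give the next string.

j7j7j7j7j7j7j7j7

Expanding j7j7j7j7: j→j7, 7→j7, j→j7, 7→j7, j→j7, 7→j7, j→j7, 7→j7. Concatenated: j7 j7 j7 j7 j7 j7 j7 j7.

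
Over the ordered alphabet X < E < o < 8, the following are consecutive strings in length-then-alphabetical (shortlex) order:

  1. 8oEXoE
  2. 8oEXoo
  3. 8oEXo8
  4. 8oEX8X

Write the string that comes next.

8oEX8E

Find the rightmost character of 8oEX8X below 8, bump it to the next letter, and reset everything to its right to X.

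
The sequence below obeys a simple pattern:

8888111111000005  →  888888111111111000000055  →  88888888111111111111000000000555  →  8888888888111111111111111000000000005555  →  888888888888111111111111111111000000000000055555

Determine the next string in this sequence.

Reading off run lengths: 8 runs 4, 6, 8, 10, 12; 1 runs 6, 9, 12, 15, 18; 0 runs 5, 7, 9, 11, 13; 5 runs 1, 2, 3, 4, 5 — each is linear in n, where the shown terms are n = 2, 3, 4, 5, 6.
Setting n = 7 gives 14, 21, 15, 6 characters in each block.

88888888888888111111111111111111111000000000000000555555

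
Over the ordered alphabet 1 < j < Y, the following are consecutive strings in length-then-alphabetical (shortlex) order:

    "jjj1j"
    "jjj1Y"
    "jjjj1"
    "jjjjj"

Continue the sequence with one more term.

The successor of jjjjj increments the rightmost position that isn't already Y and resets every position after it to 1.

jjjjY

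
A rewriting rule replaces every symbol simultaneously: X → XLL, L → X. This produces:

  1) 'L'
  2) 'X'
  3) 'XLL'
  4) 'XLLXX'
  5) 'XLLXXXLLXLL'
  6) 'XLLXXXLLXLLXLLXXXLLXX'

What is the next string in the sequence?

φ(XLLXXXLLXLLXLLXXXLLXX) expands symbol-by-symbol to XLL X X XLL XLL XLL X X XLL X X XLL X X XLL XLL XLL X X XLL XLL; joining the 21 pieces gives the next term.

XLLXXXLLXLLXLLXXXLLXXXLLXXXLLXLLXLLXXXLLXLL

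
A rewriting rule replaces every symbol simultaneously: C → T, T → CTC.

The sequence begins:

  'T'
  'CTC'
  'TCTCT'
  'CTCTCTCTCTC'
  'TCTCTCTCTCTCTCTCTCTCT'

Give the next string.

CTCTCTCTCTCTCTCTCTCTCTCTCTCTCTCTCTCTCTCTCTC

Applying the rule to each of the 21 symbols of TCTCTCTCTCTCTCTCTCTCT gives the pieces CTC T CTC T CTC T CTC T CTC T CTC T CTC T CTC T CTC T CTC T CTC, which concatenate to the answer.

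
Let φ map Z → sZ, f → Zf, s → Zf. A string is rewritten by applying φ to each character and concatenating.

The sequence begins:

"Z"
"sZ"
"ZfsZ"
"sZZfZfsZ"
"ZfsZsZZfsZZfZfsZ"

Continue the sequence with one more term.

Replace each of the 16 characters of ZfsZsZZfsZZfZfsZ in place — sZ Zf Zf sZ Zf sZ sZ Zf Zf sZ sZ Zf sZ Zf Zf sZ — and concatenate.

sZZfZfsZZfsZsZZfZfsZsZZfsZZfZfsZ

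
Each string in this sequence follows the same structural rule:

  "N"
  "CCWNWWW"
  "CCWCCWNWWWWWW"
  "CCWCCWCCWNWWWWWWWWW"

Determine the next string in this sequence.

CCWCCWCCWCCWNWWWWWWWWWWWW

Every step adds CCW to the front and WWW to the end of the previous string.
One more step from CCWCCWCCWNWWWWWWWWW gives the answer.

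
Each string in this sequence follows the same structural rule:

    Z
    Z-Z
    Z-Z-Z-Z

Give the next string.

Every step duplicates the string with '-' between the halves.
Doubling Z-Z-Z-Z with '-' between the halves:

Z-Z-Z-Z-Z-Z-Z-Z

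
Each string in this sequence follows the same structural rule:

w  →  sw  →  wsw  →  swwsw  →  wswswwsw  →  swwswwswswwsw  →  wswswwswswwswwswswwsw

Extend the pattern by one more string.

Each term (from the third on) is the two preceding terms concatenated in order: term 3 = w·sw = wsw.
Continuing: swwswwswswwsw · wswswwswswwswwswswwsw gives term 8.

swwswwswswwswwswswwswswwswwswswwsw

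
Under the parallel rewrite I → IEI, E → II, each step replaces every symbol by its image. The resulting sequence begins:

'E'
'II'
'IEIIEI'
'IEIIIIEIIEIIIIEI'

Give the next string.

IEIIIIEIIEIIEIIEIIIIEIIEIIIIEIIEIIEIIEIIIIEI

φ(IEIIIIEIIEIIIIEI) expands symbol-by-symbol to IEI II IEI IEI IEI IEI II IEI IEI II IEI IEI IEI IEI II IEI; joining the 16 pieces gives the next term.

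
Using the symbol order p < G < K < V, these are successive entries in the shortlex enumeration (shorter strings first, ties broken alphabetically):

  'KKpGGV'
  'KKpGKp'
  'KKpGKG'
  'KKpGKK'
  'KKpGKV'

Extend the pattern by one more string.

KKpGVp

The successor of KKpGKV increments the rightmost position that isn't already V and resets every position after it to p.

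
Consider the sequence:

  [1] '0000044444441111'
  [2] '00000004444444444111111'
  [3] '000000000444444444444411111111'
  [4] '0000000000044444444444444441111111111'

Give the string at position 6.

000000000000000444444444444444444444411111111111111

Term n consists of 2n+1 0's, followed by 3n+1 4's, followed by 2n 1's, where the shown terms are n = 2, 3, 4, 5.
At n = 7 the blocks have lengths 15, 22, 14.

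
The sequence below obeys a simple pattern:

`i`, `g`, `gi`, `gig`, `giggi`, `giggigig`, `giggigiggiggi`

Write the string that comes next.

giggigiggiggigiggigig

Each term (from the third on) is the previous term followed by the one before it: term 3 = g·i = gi.
Continuing: giggigiggiggi · giggigig gives term 8.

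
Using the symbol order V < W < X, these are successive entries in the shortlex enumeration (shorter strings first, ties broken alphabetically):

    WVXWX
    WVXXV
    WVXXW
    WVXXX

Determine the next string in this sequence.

WWVVV

Treat WVXXX as a base-3 numeral over the given alphabet and add one, carrying through any trailing X's.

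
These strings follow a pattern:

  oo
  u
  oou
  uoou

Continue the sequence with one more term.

This is a Fibonacci-style word recurrence s(k) = s(k−2)·s(k−1): e.g. oo·u = oou.
Continuing: oou · uoou gives term 5.

oouuoou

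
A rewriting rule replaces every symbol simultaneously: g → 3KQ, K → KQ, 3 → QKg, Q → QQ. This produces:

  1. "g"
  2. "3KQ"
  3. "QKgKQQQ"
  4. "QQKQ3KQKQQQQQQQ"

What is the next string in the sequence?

QQQQKQQQQKgKQQQKQQQQQQQQQQQQQQQ

Replace each of the 15 characters of QQKQ3KQKQQQQQQQ in place — QQ QQ KQ QQ QKg KQ QQ KQ QQ QQ QQ QQ QQ QQ QQ — and concatenate.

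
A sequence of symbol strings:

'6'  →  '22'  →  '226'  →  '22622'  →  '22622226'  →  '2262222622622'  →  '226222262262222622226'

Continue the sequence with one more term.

This is a Fibonacci-style word recurrence s(k) = s(k−1)·s(k−2): e.g. 22·6 = 226.
So term 8 is 226222262262222622226·2262222622622.

2262222622622226222262262222622622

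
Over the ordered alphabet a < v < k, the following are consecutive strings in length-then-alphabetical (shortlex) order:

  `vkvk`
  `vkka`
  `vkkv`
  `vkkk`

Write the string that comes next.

kaaa

Treat vkkk as a base-3 numeral over the given alphabet and add one, carrying through any trailing k's.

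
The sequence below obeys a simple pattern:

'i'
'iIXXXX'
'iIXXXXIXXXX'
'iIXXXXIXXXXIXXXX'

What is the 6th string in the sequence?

The strings grow by a fixed suffix IXXXX each time.
From iIXXXXIXXXXIXXXX, 2 further steps: iIXXXXIXXXXIXXXX → iIXXXXIXXXXIXXXXIXXXX → (answer).

iIXXXXIXXXXIXXXXIXXXXIXXXX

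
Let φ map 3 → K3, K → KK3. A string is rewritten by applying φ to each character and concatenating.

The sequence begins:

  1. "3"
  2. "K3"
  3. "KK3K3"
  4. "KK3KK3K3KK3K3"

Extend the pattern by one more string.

φ(KK3KK3K3KK3K3) expands symbol-by-symbol to KK3 KK3 K3 KK3 KK3 K3 KK3 K3 KK3 KK3 K3 KK3 K3; joining the 13 pieces gives the next term.

KK3KK3K3KK3KK3K3KK3K3KK3KK3K3KK3K3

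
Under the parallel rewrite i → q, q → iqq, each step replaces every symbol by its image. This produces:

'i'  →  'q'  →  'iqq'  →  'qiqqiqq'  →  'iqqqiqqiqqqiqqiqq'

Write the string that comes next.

Replace each of the 17 characters of iqqqiqqiqqqiqqiqq in place — q iqq iqq iqq q iqq iqq q iqq iqq iqq q iqq iqq q iqq iqq — and concatenate.

qiqqiqqiqqqiqqiqqqiqqiqqiqqqiqqiqqqiqqiqq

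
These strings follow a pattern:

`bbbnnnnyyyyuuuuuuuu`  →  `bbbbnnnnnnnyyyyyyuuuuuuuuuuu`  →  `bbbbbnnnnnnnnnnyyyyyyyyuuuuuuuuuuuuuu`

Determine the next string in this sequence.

Term n consists of n+1 b's, followed by 3n-2 n's, followed by 2n y's, followed by 3n+2 u's, where the shown terms are n = 2, 3, 4.
At n = 5 the blocks have lengths 6, 13, 10, 17.

bbbbbbnnnnnnnnnnnnnyyyyyyyyyyuuuuuuuuuuuuuuuuu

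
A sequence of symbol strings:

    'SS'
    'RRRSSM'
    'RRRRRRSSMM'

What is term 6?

RRRRRRRRRRRRRRRSSMMMMM

Every step adds RRR to the front and M to the end of the previous string.
From RRRRRRSSMM, 3 further steps: RRRRRRSSMM → RRRRRRRRRSSMMM → RRRRRRRRRRRRSSMMMM → (answer).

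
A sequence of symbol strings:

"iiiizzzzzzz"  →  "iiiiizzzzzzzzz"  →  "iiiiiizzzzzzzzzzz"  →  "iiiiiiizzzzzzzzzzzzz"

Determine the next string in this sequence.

iiiiiiiizzzzzzzzzzzzzzz

Term n consists of n+1 i's, followed by 2n+1 z's, where the shown terms are n = 3, 4, 5, 6.
Setting n = 7 gives 8, 15 characters in each block.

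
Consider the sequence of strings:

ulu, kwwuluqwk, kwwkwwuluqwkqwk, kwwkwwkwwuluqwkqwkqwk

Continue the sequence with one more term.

Each term wraps the previous one in kww on the left and qwk on the right.
Applying this once more to kwwkwwkwwuluqwkqwkqwk:

kwwkwwkwwkwwuluqwkqwkqwkqwk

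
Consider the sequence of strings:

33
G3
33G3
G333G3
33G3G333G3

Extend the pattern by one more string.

G333G333G3G333G3

From term 3 onward, concatenate the second-to-last term with the last: 33·G3 = 33G3, G3·33G3 = G333G3, …
Continuing: G333G3 · 33G3G333G3 gives term 6.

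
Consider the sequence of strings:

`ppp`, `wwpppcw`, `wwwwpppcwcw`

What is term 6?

Every step adds ww to the front and cw to the end of the previous string.
From wwwwpppcwcw, 3 further steps: wwwwpppcwcw → wwwwwwpppcwcwcw → wwwwwwwwpppcwcwcwcw → (answer).

wwwwwwwwwwpppcwcwcwcwcw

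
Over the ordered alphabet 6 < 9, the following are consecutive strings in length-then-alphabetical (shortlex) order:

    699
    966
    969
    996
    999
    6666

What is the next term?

The successor of 6666 increments the rightmost position that isn't already 9 and resets every position after it to 6.

6669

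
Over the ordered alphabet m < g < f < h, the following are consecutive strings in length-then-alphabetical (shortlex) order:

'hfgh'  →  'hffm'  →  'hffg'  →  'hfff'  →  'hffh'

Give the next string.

The successor of hffh increments the rightmost position that isn't already h and resets every position after it to m.

hfhm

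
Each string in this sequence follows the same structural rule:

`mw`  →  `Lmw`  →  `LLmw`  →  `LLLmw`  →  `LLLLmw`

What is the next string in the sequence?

The strings grow by a fixed prefix L each time.
Applying this once more to LLLLmw:

LLLLLmw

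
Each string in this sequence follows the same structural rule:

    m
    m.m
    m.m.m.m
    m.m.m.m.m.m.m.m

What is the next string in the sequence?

Each string is two copies of the previous one joined by '.'.
So the next term is two copies of m.m.m.m.m.m.m.m with '.' between the halves.

m.m.m.m.m.m.m.m.m.m.m.m.m.m.m.m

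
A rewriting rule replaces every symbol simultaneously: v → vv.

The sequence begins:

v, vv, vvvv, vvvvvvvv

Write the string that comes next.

Expanding vvvvvvvv: v→vv, v→vv, v→vv, v→vv, v→vv, v→vv, v→vv, v→vv. Concatenated: vv vv vv vv vv vv vv vv.

vvvvvvvvvvvvvvvv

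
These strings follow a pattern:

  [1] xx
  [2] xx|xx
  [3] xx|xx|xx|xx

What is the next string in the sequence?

xx|xx|xx|xx|xx|xx|xx|xx

s(k+1) = s(k)·|·s(k) — each term doubles the last with '|' between the halves.
So the next term is two copies of xx|xx|xx|xx with '|' between the halves.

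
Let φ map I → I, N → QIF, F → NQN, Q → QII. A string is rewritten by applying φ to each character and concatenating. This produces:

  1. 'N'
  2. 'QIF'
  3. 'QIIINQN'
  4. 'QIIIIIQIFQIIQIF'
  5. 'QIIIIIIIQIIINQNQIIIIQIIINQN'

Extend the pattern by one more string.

φ(QIIIIIIIQIIINQNQIIIIQIIINQN) expands symbol-by-symbol to QII I I I I I I I QII I I I QIF QII QIF QII I I I I QII I I I QIF QII QIF; joining the 27 pieces gives the next term.

QIIIIIIIIIQIIIIIQIFQIIQIFQIIIIIIQIIIIIQIFQIIQIF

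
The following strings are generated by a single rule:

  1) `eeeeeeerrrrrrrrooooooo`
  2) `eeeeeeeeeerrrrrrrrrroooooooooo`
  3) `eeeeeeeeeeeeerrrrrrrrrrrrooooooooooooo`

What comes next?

eeeeeeeeeeeeeeeerrrrrrrrrrrrrroooooooooooooooo

Reading off run lengths: e runs 7, 10, 13; r runs 8, 10, 12; o runs 7, 10, 13 — each is linear in n, where the shown terms are n = 3, 4, 5.
Setting n = 6 gives 16, 14, 16 characters in each block.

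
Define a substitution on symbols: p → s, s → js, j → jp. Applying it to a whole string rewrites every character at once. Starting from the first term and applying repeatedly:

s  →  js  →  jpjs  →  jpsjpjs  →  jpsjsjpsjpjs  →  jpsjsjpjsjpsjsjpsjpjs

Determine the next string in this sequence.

Rewriting the 21 symbols of jpsjsjpjsjpsjsjpsjpjs one by one yields jp s js jp js jp s jp js jp s js jp js jp s js jp s jp js; concatenated:

jpsjsjpjsjpsjpjsjpsjsjpjsjpsjsjpsjpjs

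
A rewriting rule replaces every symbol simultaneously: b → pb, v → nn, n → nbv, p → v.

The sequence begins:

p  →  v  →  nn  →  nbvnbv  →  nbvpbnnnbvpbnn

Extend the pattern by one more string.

Rewriting the 14 symbols of nbvpbnnnbvpbnn one by one yields nbv pb nn v pb nbv nbv nbv pb nn v pb nbv nbv; concatenated:

nbvpbnnvpbnbvnbvnbvpbnnvpbnbvnbv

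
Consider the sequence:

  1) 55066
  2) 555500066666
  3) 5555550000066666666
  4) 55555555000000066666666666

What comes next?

555555555500000000066666666666666

Each string has the form 5^{2n} 0^{2n-1} 6^{3n-1} (n = 1, 2, …).
Setting n = 5 gives 10, 9, 14 characters in each block.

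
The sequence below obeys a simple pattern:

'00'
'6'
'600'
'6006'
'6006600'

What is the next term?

60066006006

From term 3 onward, concatenate the last term with the second-to-last: 6·00 = 600, 600·6 = 6006, …
Continuing: 6006600 · 6006 gives term 6.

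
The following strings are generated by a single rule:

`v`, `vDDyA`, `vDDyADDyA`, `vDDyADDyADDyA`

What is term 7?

vDDyADDyADDyADDyADDyADDyA

Every step adds DDyA to the end: s(k+1) = s(k)·DDyA.
From vDDyADDyADDyA, 3 further steps: vDDyADDyADDyA → vDDyADDyADDyADDyA → vDDyADDyADDyADDyADDyA → (answer).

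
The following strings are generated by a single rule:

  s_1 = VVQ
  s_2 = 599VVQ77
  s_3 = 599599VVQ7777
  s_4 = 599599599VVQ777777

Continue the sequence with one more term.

s(k+1) = 599·s(k)·77, so each term gains 599 as a prefix and 77 as a suffix.
Applying this once more to 599599599VVQ777777:

599599599599VVQ77777777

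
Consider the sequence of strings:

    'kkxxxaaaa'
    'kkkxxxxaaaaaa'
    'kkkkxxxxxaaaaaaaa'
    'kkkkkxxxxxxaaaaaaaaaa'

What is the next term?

Term n consists of n k's, followed by n+1 x's, followed by 2n a's, where the shown terms are n = 2, 3, 4, 5.
Setting n = 6 gives 6, 7, 12 characters in each block.

kkkkkkxxxxxxxaaaaaaaaaaaa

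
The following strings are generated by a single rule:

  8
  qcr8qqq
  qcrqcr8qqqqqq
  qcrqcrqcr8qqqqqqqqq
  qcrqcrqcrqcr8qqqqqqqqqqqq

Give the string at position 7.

qcrqcrqcrqcrqcrqcr8qqqqqqqqqqqqqqqqqq

s(k+1) = qcr·s(k)·qqq, so each term gains qcr as a prefix and qqq as a suffix.
From qcrqcrqcrqcr8qqqqqqqqqqqq, 2 further steps: qcrqcrqcrqcr8qqqqqqqqqqqq → qcrqcrqcrqcrqcr8qqqqqqqqqqqqqqq → (answer).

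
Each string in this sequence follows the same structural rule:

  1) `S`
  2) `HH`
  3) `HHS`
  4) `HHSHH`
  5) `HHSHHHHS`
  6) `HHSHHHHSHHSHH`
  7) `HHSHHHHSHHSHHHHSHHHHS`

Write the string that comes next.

HHSHHHHSHHSHHHHSHHHHSHHSHHHHSHHSHH

Each term (from the third on) is the previous term followed by the one before it: term 3 = HH·S = HHS.
The next term joins HHSHHHHSHHSHHHHSHHHHS and HHSHHHHSHHSHH.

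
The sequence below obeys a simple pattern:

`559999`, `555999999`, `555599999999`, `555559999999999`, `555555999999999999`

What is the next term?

Reading off run lengths: 5 runs 2, 3, 4, 5, 6; 9 runs 4, 6, 8, 10, 12 — each is linear in n, where the shown terms are n = 2, 3, 4, 5, 6.
For the next term, n = 7, so the run lengths are 7, 14.

555555599999999999999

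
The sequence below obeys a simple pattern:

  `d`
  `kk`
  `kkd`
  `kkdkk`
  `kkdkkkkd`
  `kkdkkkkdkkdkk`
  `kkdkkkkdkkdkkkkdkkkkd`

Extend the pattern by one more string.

kkdkkkkdkkdkkkkdkkkkdkkdkkkkdkkdkk

This is a Fibonacci-style word recurrence s(k) = s(k−1)·s(k−2): e.g. kk·d = kkd.
The next term joins kkdkkkkdkkdkkkkdkkkkd and kkdkkkkdkkdkk.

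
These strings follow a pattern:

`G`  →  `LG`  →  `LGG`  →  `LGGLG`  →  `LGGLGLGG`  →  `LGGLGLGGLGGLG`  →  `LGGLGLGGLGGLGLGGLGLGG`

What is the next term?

LGGLGLGGLGGLGLGGLGLGGLGGLGLGGLGGLG

Each term (from the third on) is the previous term followed by the one before it: term 3 = LG·G = LGG.
The next term joins LGGLGLGGLGGLGLGGLGLGG and LGGLGLGGLGGLG.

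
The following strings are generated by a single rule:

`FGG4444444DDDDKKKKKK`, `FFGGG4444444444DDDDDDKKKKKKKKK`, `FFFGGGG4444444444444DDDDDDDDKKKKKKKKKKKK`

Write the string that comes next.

The n-th term is n-1 F's then n G's then 3n+1 4's then 2n D's then 3n K's, where the shown terms are n = 2, 3, 4.
For the next term, n = 5, so the run lengths are 4, 5, 16, 10, 15.

FFFFGGGGG4444444444444444DDDDDDDDDDKKKKKKKKKKKKKKK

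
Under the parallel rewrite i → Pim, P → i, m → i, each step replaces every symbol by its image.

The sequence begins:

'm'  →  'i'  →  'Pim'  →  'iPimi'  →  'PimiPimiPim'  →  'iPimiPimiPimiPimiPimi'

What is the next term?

Replace each of the 21 characters of iPimiPimiPimiPimiPimi in place — Pim i Pim i Pim i Pim i Pim i Pim i Pim i Pim i Pim i Pim i Pim — and concatenate.

PimiPimiPimiPimiPimiPimiPimiPimiPimiPimiPim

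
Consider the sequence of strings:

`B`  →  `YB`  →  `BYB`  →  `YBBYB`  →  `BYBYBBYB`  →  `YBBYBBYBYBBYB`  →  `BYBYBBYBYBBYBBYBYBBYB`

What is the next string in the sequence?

Each term (from the third on) is the two preceding terms concatenated in order: term 3 = B·YB = BYB.
The next term joins YBBYBBYBYBBYB and BYBYBBYBYBBYBBYBYBBYB.

YBBYBBYBYBBYBBYBYBBYBYBBYBBYBYBBYB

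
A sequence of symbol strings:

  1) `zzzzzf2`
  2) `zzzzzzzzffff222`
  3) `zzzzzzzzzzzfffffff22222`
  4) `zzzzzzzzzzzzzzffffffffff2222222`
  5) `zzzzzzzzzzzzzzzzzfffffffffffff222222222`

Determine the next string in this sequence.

zzzzzzzzzzzzzzzzzzzzffffffffffffffff22222222222

Term n consists of 3n+2 z's, followed by 3n-2 f's, followed by 2n-1 2's (n = 1, 2, …).
At n = 6 the blocks have lengths 20, 16, 11.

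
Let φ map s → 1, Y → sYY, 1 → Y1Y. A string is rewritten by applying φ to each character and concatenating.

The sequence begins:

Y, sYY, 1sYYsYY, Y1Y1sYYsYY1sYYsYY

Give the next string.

Applying the rule to each of the 17 symbols of Y1Y1sYYsYY1sYYsYY gives the pieces sYY Y1Y sYY Y1Y 1 sYY sYY 1 sYY sYY Y1Y 1 sYY sYY 1 sYY sYY, which concatenate to the answer.

sYYY1YsYYY1Y1sYYsYY1sYYsYYY1Y1sYYsYY1sYYsYY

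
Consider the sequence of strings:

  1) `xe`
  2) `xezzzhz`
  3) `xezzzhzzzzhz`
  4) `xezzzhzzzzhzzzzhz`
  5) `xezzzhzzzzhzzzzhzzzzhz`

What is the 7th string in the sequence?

The strings grow by a fixed suffix zzzhz each time.
From xezzzhzzzzhzzzzhzzzzhz, 2 further steps: xezzzhzzzzhzzzzhzzzzhz → xezzzhzzzzhzzzzhzzzzhzzzzhz → (answer).

xezzzhzzzzhzzzzhzzzzhzzzzhzzzzhz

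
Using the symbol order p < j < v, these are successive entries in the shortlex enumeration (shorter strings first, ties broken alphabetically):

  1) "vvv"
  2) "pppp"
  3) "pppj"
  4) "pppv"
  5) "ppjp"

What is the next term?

The successor of ppjp increments the rightmost position that isn't already v and resets every position after it to p.

ppjj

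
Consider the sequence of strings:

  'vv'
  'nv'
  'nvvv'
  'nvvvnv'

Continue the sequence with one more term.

nvvvnvnvvv

From term 3 onward, concatenate the last term with the second-to-last: nv·vv = nvvv, nvvv·nv = nvvvnv, …
The next term joins nvvvnv and nvvv.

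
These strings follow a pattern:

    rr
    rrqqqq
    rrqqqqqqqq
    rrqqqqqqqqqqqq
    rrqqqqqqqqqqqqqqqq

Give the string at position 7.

rrqqqqqqqqqqqqqqqqqqqqqqqq

Every step adds qqqq to the end: s(k+1) = s(k)·qqqq.
From rrqqqqqqqqqqqqqqqq, 2 further steps: rrqqqqqqqqqqqqqqqq → rrqqqqqqqqqqqqqqqqqqqq → (answer).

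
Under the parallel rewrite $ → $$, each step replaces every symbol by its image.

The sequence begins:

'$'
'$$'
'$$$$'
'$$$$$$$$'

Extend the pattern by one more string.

$$$$$$$$$$$$$$$$

Apply φ to $$$$$$$$ symbol by symbol: $→$$, $→$$, $→$$, $→$$, $→$$, $→$$, $→$$, $→$$; joined: $$ $$ $$ $$ $$ $$ $$ $$.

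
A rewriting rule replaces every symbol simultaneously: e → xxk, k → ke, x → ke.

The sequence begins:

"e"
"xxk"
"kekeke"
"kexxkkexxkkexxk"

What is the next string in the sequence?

Applying the rule to each of the 15 symbols of kexxkkexxkkexxk gives the pieces ke xxk ke ke ke ke xxk ke ke ke ke xxk ke ke ke, which concatenate to the answer.

kexxkkekekekexxkkekekekexxkkekeke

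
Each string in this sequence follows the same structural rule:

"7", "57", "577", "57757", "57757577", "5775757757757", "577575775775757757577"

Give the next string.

5775757757757577575775775757757757

This is a Fibonacci-style word recurrence s(k) = s(k−1)·s(k−2): e.g. 57·7 = 577.
So term 8 is 577575775775757757577·5775757757757.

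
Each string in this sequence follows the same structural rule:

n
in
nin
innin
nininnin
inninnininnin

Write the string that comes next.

This is a Fibonacci-style word recurrence s(k) = s(k−2)·s(k−1): e.g. n·in = nin.
The next term joins nininnin and inninnininnin.

nininnininninnininnin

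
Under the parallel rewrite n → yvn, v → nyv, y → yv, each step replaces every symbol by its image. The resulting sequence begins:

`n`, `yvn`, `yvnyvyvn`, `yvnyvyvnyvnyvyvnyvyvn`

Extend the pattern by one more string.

Replace each of the 21 characters of yvnyvyvnyvnyvyvnyvyvn in place — yv nyv yvn yv nyv yv nyv yvn yv nyv yvn yv nyv yv nyv yvn yv nyv yv nyv yvn — and concatenate.

yvnyvyvnyvnyvyvnyvyvnyvnyvyvnyvnyvyvnyvyvnyvnyvyvnyvyvn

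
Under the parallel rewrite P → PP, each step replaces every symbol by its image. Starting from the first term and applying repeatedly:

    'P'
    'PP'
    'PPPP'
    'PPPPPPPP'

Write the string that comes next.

PPPPPPPPPPPPPPPP

Apply φ to PPPPPPPP symbol by symbol: P→PP, P→PP, P→PP, P→PP, P→PP, P→PP, P→PP, P→PP; joined: PP PP PP PP PP PP PP PP.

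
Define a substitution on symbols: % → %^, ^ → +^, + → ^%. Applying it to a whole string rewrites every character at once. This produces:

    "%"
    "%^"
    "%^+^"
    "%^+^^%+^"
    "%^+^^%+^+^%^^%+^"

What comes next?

%^+^^%+^+^%^^%+^^%+^%^+^+^%^^%+^

φ(%^+^^%+^+^%^^%+^) expands symbol-by-symbol to %^ +^ ^% +^ +^ %^ ^% +^ ^% +^ %^ +^ +^ %^ ^% +^; joining the 16 pieces gives the next term.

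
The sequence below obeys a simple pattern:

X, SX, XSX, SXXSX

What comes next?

XSXSXXSX

Each term (from the third on) is the two preceding terms concatenated in order: term 3 = X·SX = XSX.
Continuing: XSX · SXXSX gives term 5.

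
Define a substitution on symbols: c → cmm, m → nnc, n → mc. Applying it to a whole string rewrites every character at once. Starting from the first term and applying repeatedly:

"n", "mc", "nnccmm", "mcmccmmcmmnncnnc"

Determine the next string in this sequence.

Rewriting the 16 symbols of mcmccmmcmmnncnnc one by one yields nnc cmm nnc cmm cmm nnc nnc cmm nnc nnc mc mc cmm mc mc cmm; concatenated:

nnccmmnnccmmcmmnncnnccmmnncnncmcmccmmmcmccmm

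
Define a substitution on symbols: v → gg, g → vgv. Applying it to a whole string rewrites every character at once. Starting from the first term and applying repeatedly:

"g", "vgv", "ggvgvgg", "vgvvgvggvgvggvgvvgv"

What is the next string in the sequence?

Replace each of the 19 characters of vgvvgvggvgvggvgvvgv in place — gg vgv gg gg vgv gg vgv vgv gg vgv gg vgv vgv gg vgv gg gg vgv gg — and concatenate.

ggvgvggggvgvggvgvvgvggvgvggvgvvgvggvgvggggvgvgg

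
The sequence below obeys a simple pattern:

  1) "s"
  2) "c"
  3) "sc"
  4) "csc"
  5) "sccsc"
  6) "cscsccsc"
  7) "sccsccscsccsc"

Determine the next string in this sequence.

cscsccscsccsccscsccsc

From term 3 onward, concatenate the second-to-last term with the last: s·c = sc, c·sc = csc, …
The next term joins cscsccsc and sccsccscsccsc.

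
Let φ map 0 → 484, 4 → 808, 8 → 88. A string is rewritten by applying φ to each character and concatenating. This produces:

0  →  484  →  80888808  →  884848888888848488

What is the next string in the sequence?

Rewriting the 18 symbols of 884848888888848488 one by one yields 88 88 808 88 808 88 88 88 88 88 88 88 88 808 88 808 88 88; concatenated:

8888808888088888888888888888808888088888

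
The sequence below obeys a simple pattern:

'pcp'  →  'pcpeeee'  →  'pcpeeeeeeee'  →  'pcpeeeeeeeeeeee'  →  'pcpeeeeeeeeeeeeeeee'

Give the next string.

Every step adds eeee to the end: s(k+1) = s(k)·eeee.
Applying this once more to pcpeeeeeeeeeeeeeeee:

pcpeeeeeeeeeeeeeeeeeeee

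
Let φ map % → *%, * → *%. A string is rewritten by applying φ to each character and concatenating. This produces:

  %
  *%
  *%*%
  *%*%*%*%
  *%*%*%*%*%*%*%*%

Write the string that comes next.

Rewriting the 16 symbols of *%*%*%*%*%*%*%*% one by one yields *% *% *% *% *% *% *% *% *% *% *% *% *% *% *% *%; concatenated:

*%*%*%*%*%*%*%*%*%*%*%*%*%*%*%*%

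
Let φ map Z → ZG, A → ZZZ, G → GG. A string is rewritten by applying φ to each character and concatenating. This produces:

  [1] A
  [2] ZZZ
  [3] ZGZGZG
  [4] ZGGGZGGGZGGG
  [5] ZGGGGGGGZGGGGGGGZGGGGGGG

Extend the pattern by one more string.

Applying the rule to each of the 24 symbols of ZGGGGGGGZGGGGGGGZGGGGGGG gives the pieces ZG GG GG GG GG GG GG GG ZG GG GG GG GG GG GG GG ZG GG GG GG GG GG GG GG, which concatenate to the answer.

ZGGGGGGGGGGGGGGGZGGGGGGGGGGGGGGGZGGGGGGGGGGGGGGG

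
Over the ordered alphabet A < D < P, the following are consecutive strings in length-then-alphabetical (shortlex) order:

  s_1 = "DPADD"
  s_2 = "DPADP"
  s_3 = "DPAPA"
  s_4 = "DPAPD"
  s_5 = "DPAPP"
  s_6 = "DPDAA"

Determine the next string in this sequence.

Find the rightmost character of DPDAA below P, bump it to the next letter, and reset everything to its right to A.

DPDAD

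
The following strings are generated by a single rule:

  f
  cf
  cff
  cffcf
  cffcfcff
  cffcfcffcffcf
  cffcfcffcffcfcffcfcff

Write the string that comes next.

From term 3 onward, concatenate the last term with the second-to-last: cf·f = cff, cff·cf = cffcf, …
Continuing: cffcfcffcffcfcffcfcff · cffcfcffcffcf gives term 8.

cffcfcffcffcfcffcfcffcffcfcffcffcf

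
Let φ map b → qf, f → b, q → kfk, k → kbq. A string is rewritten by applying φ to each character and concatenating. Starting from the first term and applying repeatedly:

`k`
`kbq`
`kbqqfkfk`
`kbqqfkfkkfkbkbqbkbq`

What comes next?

kbqqfkfkkfkbkbqbkbqkbqbkbqqfkbqqfkfkqfkbqqfkfk

φ(kbqqfkfkkfkbkbqbkbq) expands symbol-by-symbol to kbq qf kfk kfk b kbq b kbq kbq b kbq qf kbq qf kfk qf kbq qf kfk; joining the 19 pieces gives the next term.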